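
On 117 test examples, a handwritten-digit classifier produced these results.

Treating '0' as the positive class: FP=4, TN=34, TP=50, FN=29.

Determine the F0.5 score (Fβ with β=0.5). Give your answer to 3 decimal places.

0.847

Fβ = (1+β²)·TP / ((1+β²)·TP + β²·FN + FP), with β²=1/4
= 1.25·50 / (1.25·50 + 0.25·29 + 4) = 0.847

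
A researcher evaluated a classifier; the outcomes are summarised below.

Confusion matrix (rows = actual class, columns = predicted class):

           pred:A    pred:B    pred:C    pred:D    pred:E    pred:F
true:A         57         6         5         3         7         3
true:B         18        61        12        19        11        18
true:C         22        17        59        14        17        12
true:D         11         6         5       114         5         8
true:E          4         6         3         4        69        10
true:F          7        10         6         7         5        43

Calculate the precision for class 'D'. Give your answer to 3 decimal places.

0.708

Treat 'D' as positive and all other classes as negative.
precision = TP/(TP+FP).
D: TP=114, FP=3+19+14+4+7=47 → 114/161 = 0.7081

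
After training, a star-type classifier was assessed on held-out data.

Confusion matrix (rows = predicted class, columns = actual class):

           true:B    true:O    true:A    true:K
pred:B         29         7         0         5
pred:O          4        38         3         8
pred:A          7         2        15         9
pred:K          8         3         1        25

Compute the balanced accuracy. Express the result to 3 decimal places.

Balanced accuracy = mean of per-class recall.
  B: recall = 29/48 = 0.6042
  O: recall = 38/50 = 0.7600
  A: recall = 15/19 = 0.7895
  K: recall = 25/47 = 0.5319
Mean = (0.6042 + 0.7600 + 0.7895 + 0.5319) / 4 = 0.671

0.671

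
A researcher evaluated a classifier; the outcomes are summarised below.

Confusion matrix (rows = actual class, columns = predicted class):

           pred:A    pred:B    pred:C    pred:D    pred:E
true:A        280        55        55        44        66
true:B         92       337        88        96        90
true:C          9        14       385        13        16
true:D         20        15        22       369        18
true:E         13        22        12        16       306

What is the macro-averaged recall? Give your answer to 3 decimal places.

0.716

Per-class recall (TP/(TP+FN)):
  A: TP=280, FN=55+55+44+66=220 → 280/500 = 0.5600
  B: TP=337, FN=92+88+96+90=366 → 337/703 = 0.4794
  C: TP=385, FN=9+14+13+16=52 → 385/437 = 0.8810
  D: TP=369, FN=20+15+22+18=75 → 369/444 = 0.8311
  E: TP=306, FN=13+22+12+16=63 → 306/369 = 0.8293
Macro-recall = mean = (0.5600 + 0.4794 + 0.8810 + 0.8311 + 0.8293) / 5 = 0.716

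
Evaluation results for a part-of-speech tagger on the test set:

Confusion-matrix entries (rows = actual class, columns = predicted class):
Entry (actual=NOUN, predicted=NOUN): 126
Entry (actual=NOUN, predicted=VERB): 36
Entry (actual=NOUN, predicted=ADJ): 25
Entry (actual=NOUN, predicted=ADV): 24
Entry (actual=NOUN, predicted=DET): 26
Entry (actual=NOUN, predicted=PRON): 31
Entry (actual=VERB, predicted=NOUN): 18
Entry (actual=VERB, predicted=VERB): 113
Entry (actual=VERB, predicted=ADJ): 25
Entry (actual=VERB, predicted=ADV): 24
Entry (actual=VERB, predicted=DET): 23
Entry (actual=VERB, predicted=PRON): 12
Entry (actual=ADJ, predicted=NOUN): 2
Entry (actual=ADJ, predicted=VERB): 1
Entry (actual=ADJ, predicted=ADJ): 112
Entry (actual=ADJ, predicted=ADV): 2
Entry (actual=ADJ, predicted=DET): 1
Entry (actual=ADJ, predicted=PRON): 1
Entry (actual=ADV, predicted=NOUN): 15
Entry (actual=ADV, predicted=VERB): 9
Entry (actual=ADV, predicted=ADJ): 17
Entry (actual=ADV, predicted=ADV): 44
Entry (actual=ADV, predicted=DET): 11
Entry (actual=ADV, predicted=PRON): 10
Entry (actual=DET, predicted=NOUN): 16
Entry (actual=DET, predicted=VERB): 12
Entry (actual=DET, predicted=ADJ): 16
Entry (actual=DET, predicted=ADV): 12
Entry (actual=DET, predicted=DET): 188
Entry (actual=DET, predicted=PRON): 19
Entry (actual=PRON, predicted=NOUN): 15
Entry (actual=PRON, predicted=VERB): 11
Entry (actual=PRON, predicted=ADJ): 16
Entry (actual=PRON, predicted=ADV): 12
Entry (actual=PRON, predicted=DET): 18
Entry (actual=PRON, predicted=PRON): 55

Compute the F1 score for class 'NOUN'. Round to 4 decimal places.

One-vs-rest for 'NOUN': TP = diagonal; FP = other classes predicted 'NOUN'; FN = 'NOUN' predicted as other.
F1 score = 2·TP/(2·TP+FP+FN).
NOUN: TP=126, FP=18+2+15+16+15=66, FN=36+25+24+26+31=142 → 252/460 = 0.54783

0.5478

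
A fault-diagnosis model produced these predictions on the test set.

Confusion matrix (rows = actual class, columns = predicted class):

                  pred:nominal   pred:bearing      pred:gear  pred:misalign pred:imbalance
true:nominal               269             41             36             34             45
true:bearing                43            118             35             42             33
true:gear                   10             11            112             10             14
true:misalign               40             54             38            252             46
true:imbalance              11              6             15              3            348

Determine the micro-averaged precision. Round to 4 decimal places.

Micro-averaging pools counts across classes: ΣTP=1099, ΣFP=567, ΣFN=567.
Micro-precision = TP/(TP+FP) on pooled counts = 0.6597 (equals overall accuracy in single-label multiclass).

0.6597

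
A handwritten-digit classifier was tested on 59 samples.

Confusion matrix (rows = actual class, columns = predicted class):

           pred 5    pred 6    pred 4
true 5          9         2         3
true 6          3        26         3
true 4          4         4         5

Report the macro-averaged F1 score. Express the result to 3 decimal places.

0.610

Per-class F1 score (2·TP/(2·TP+FP+FN)):
  5: TP=9, FP=3+4=7, FN=2+3=5 → 18/30 = 0.6000
  6: TP=26, FP=2+4=6, FN=3+3=6 → 52/64 = 0.8125
  4: TP=5, FP=3+3=6, FN=4+4=8 → 10/24 = 0.4167
Macro-F1 score = mean = (0.6000 + 0.8125 + 0.4167) / 3 = 0.610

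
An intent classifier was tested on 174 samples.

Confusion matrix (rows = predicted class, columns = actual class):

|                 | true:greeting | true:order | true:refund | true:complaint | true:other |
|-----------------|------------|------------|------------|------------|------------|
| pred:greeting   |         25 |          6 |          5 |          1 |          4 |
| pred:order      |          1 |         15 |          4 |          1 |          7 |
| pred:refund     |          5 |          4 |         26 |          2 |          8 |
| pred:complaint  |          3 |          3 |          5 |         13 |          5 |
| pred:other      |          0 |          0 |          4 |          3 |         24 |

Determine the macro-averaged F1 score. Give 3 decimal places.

0.585

Per-class F1 score (2·TP/(2·TP+FP+FN)):
  greeting: TP=25, FP=6+5+1+4=16, FN=1+5+3+0=9 → 50/75 = 0.6667
  order: TP=15, FP=1+4+1+7=13, FN=6+4+3+0=13 → 30/56 = 0.5357
  refund: TP=26, FP=5+4+2+8=19, FN=5+4+5+4=18 → 52/89 = 0.5843
  complaint: TP=13, FP=3+3+5+5=16, FN=1+1+2+3=7 → 26/49 = 0.5306
  other: TP=24, FP=0+0+4+3=7, FN=4+7+8+5=24 → 48/79 = 0.6076
Macro-F1 score = mean = (0.6667 + 0.5357 + 0.5843 + 0.5306 + 0.6076) / 5 = 0.585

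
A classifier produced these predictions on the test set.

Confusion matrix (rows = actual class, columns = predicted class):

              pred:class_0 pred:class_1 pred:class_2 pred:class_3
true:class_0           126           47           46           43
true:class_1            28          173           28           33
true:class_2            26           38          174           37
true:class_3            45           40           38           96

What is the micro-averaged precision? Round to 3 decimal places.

0.559

Micro-averaging pools counts across classes: ΣTP=569, ΣFP=449, ΣFN=449.
Micro-precision = TP/(TP+FP) on pooled counts = 0.559 (equals overall accuracy in single-label multiclass).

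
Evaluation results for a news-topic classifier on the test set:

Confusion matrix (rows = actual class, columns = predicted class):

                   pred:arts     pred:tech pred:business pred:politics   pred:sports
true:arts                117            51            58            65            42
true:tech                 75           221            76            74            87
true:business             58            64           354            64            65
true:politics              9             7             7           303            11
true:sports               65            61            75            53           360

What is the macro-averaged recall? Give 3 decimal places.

0.567

Per-class recall (TP/(TP+FN)):
  arts: TP=117, FN=51+58+65+42=216 → 117/333 = 0.3514
  tech: TP=221, FN=75+76+74+87=312 → 221/533 = 0.4146
  business: TP=354, FN=58+64+64+65=251 → 354/605 = 0.5851
  politics: TP=303, FN=9+7+7+11=34 → 303/337 = 0.8991
  sports: TP=360, FN=65+61+75+53=254 → 360/614 = 0.5863
Macro-recall = mean = (0.3514 + 0.4146 + 0.5851 + 0.8991 + 0.5863) / 5 = 0.567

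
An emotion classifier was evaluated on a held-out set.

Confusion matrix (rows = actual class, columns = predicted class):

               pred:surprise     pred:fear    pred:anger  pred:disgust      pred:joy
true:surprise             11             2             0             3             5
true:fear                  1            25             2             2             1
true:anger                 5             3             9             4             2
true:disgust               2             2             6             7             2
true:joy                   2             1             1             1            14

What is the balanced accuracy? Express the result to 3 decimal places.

0.565

Balanced accuracy = mean of per-class recall.
  surprise: recall = 11/21 = 0.5238
  fear: recall = 25/31 = 0.8065
  anger: recall = 9/23 = 0.3913
  disgust: recall = 7/19 = 0.3684
  joy: recall = 14/19 = 0.7368
Mean = (0.5238 + 0.8065 + 0.3913 + 0.3684 + 0.7368) / 5 = 0.565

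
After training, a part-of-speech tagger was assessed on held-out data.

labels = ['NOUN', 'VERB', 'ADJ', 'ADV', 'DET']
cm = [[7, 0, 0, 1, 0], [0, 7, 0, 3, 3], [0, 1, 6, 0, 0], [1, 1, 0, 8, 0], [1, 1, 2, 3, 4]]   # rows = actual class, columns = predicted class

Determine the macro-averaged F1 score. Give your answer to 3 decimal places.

Per-class F1 score (2·TP/(2·TP+FP+FN)):
  NOUN: TP=7, FP=0+0+1+1=2, FN=0+0+1+0=1 → 14/17 = 0.8235
  VERB: TP=7, FP=0+1+1+1=3, FN=0+0+3+3=6 → 14/23 = 0.6087
  ADJ: TP=6, FP=0+0+0+2=2, FN=0+1+0+0=1 → 12/15 = 0.8000
  ADV: TP=8, FP=1+3+0+3=7, FN=1+1+0+0=2 → 16/25 = 0.6400
  DET: TP=4, FP=0+3+0+0=3, FN=1+1+2+3=7 → 8/18 = 0.4444
Macro-F1 score = mean = (0.8235 + 0.6087 + 0.8000 + 0.6400 + 0.4444) / 5 = 0.663

0.663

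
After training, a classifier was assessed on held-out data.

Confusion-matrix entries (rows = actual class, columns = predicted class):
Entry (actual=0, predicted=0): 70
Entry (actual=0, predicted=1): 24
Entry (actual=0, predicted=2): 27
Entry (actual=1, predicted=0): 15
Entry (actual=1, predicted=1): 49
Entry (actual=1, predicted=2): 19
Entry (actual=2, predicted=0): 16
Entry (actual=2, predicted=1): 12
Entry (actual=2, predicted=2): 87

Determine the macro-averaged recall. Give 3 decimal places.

Per-class recall (TP/(TP+FN)):
  0: TP=70, FN=24+27=51 → 70/121 = 0.5785
  1: TP=49, FN=15+19=34 → 49/83 = 0.5904
  2: TP=87, FN=16+12=28 → 87/115 = 0.7565
Macro-recall = mean = (0.5785 + 0.5904 + 0.7565) / 3 = 0.642

0.642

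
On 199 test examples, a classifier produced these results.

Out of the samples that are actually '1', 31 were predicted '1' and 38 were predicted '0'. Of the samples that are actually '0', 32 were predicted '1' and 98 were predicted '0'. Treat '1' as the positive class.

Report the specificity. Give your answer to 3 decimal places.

Specificity = TN/(TN+FP) = 98/(98+32) = 0.754

0.754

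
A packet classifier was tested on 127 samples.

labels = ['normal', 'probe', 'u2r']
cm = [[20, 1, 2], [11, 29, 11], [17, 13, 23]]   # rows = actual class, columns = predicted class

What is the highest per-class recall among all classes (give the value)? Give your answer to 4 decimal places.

Per-class recall (TP/(TP+FN)):
  normal: TP=20, FN=1+2=3 → 20/23 = 0.86957
  probe: TP=29, FN=11+11=22 → 29/51 = 0.56863
  u2r: TP=23, FN=17+13=30 → 23/53 = 0.43396
Highest is class 'normal' with recall = 0.8696.

0.8696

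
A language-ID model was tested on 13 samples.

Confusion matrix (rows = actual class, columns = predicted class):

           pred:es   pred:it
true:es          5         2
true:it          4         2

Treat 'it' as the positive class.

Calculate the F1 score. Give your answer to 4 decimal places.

0.4000

Precision = TP/(TP+FP) = 2/4 = 0.5000
Recall = TP/(TP+FN) = 2/6 = 0.3333
F1 = 2·TP/(2·TP+FP+FN) = 4/10 = 0.4000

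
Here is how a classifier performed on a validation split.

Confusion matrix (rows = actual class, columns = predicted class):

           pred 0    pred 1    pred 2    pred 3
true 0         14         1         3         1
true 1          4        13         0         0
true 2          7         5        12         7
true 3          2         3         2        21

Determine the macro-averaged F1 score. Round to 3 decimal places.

Per-class F1 score (2·TP/(2·TP+FP+FN)):
  0: TP=14, FP=4+7+2=13, FN=1+3+1=5 → 28/46 = 0.6087
  1: TP=13, FP=1+5+3=9, FN=4+0+0=4 → 26/39 = 0.6667
  2: TP=12, FP=3+0+2=5, FN=7+5+7=19 → 24/48 = 0.5000
  3: TP=21, FP=1+0+7=8, FN=2+3+2=7 → 42/57 = 0.7368
Macro-F1 score = mean = (0.6087 + 0.6667 + 0.5000 + 0.7368) / 4 = 0.628

0.628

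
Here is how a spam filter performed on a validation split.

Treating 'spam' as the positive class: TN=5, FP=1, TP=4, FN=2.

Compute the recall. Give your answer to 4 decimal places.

Recall = TP/(TP+FN) = 4/(4+2) = 4/6 = 0.6667

0.6667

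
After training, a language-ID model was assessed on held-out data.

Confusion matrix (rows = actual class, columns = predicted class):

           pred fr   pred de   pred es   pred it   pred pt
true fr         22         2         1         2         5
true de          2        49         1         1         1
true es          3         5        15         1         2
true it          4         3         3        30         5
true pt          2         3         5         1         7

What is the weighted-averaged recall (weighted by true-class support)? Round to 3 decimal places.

0.703

Per-class recall (TP/(TP+FN)):
  fr: TP=22, FN=2+1+2+5=10 → 22/32 = 0.6875
  de: TP=49, FN=2+1+1+1=5 → 49/54 = 0.9074
  es: TP=15, FN=3+5+1+2=11 → 15/26 = 0.5769
  it: TP=30, FN=4+3+3+5=15 → 30/45 = 0.6667
  pt: TP=7, FN=2+3+5+1=11 → 7/18 = 0.3889
Weighted-recall = Σ (supportᵢ/N)·recallᵢ with N=175: (32/175)·0.6875 + (54/175)·0.9074 + (26/175)·0.5769 + (45/175)·0.6667 + (18/175)·0.3889 = 0.703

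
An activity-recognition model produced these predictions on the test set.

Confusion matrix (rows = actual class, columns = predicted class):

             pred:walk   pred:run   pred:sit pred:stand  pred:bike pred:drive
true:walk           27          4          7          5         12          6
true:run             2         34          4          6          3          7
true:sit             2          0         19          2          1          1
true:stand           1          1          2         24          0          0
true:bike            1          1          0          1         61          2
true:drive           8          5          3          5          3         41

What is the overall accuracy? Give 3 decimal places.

0.684

Accuracy = trace / total = (27+34+19+24+61+41=206) / 301 = 206/301 = 0.684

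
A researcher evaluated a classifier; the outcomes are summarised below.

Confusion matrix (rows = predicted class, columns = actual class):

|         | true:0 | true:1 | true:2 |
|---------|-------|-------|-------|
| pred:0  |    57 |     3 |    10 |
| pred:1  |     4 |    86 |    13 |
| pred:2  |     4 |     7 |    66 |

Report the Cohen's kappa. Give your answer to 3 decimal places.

Observed agreement pₒ = trace/N = 209/250 = 0.8360
Expected agreement pₑ = Σ (rowᵢ·colᵢ)/N² = (65·70 + 96·103 + 89·77)/250² = 0.3407
κ = (pₒ − pₑ)/(1 − pₑ) = (0.8360 − 0.3407)/(1 − 0.3407) = 0.751

0.751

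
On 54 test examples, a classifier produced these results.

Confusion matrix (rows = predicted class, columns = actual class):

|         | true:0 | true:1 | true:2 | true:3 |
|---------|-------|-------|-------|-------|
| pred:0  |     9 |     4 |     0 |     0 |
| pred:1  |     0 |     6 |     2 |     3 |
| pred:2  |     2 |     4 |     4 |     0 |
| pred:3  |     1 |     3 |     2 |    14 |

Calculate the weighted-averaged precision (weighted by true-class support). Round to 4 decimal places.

Per-class precision (TP/(TP+FP)):
  0: TP=9, FP=4+0+0=4 → 9/13 = 0.69231
  1: TP=6, FP=0+2+3=5 → 6/11 = 0.54545
  2: TP=4, FP=2+4+0=6 → 4/10 = 0.40000
  3: TP=14, FP=1+3+2=6 → 14/20 = 0.70000
Weighted-precision = Σ (supportᵢ/N)·precisionᵢ with N=54: (12/54)·0.69231 + (17/54)·0.54545 + (8/54)·0.40000 + (17/54)·0.70000 = 0.6052

0.6052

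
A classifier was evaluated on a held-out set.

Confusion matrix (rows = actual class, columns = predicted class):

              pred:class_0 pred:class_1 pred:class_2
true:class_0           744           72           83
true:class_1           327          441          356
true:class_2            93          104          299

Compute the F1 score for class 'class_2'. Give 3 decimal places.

Take TP from the diagonal, FP from the rest of the 'class_2' prediction marginal, FN from the rest of the 'class_2' actual marginal.
F1 score = 2·TP/(2·TP+FP+FN).
class_2: TP=299, FP=83+356=439, FN=93+104=197 → 598/1234 = 0.4846

0.485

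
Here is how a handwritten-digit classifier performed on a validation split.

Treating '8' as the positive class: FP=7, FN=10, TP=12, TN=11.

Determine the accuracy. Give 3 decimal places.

Accuracy = (TP+TN)/N = (12+11)/40 = 0.575

0.575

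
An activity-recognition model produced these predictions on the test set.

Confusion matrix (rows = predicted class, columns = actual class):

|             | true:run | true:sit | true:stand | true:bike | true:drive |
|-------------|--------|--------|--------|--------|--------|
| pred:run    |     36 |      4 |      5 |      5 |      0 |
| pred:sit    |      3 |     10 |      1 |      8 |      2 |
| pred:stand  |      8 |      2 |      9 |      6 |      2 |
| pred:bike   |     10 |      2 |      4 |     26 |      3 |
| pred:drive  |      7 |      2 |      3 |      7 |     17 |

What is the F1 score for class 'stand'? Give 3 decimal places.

0.367

One-vs-rest for 'stand': TP = diagonal; FP = other classes predicted 'stand'; FN = 'stand' predicted as other.
F1 score = 2·TP/(2·TP+FP+FN).
stand: TP=9, FP=8+2+6+2=18, FN=5+1+4+3=13 → 18/49 = 0.3673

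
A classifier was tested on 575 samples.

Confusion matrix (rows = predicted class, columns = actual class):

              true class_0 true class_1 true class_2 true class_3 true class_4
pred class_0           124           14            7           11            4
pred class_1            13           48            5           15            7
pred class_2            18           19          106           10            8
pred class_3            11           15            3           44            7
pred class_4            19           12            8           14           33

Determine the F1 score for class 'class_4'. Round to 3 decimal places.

Treat 'class_4' as positive and all other classes as negative.
F1 score = 2·TP/(2·TP+FP+FN).
class_4: TP=33, FP=19+12+8+14=53, FN=4+7+8+7=26 → 66/145 = 0.4552

0.455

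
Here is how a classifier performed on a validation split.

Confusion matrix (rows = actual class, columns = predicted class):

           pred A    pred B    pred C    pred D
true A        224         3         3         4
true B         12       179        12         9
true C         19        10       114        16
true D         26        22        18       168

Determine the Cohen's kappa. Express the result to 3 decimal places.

0.753

Observed agreement pₒ = trace/N = 685/839 = 0.8164
Expected agreement pₑ = Σ (rowᵢ·colᵢ)/N² = (234·281 + 212·214 + 159·147 + 234·197)/839² = 0.2566
κ = (pₒ − pₑ)/(1 − pₑ) = (0.8164 − 0.2566)/(1 − 0.2566) = 0.753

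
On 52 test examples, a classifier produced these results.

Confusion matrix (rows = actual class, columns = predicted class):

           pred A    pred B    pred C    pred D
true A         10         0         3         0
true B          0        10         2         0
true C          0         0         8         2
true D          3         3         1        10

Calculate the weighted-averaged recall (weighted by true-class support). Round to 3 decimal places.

Per-class recall (TP/(TP+FN)):
  A: TP=10, FN=0+3+0=3 → 10/13 = 0.7692
  B: TP=10, FN=0+2+0=2 → 10/12 = 0.8333
  C: TP=8, FN=0+0+2=2 → 8/10 = 0.8000
  D: TP=10, FN=3+3+1=7 → 10/17 = 0.5882
Weighted-recall = Σ (supportᵢ/N)·recallᵢ with N=52: (13/52)·0.7692 + (12/52)·0.8333 + (10/52)·0.8000 + (17/52)·0.5882 = 0.731

0.731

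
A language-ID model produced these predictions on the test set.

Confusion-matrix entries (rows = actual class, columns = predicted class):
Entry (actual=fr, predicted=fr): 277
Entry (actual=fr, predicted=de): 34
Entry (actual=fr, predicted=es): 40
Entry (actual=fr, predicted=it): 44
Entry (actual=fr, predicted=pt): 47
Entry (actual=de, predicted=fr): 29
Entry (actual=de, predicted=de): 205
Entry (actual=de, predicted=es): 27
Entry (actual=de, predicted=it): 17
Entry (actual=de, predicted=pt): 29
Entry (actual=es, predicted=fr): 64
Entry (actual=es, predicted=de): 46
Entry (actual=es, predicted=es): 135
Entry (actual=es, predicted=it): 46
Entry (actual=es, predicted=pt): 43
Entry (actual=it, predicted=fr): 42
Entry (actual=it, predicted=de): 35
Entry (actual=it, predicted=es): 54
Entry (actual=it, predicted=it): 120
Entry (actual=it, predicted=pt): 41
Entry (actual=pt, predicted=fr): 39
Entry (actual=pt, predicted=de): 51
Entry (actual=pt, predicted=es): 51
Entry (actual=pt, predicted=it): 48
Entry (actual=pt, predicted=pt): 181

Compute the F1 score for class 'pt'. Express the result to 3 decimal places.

0.509

Take TP from the diagonal, FP from the rest of the 'pt' prediction marginal, FN from the rest of the 'pt' actual marginal.
F1 score = 2·TP/(2·TP+FP+FN).
pt: TP=181, FP=47+29+43+41=160, FN=39+51+51+48=189 → 362/711 = 0.5091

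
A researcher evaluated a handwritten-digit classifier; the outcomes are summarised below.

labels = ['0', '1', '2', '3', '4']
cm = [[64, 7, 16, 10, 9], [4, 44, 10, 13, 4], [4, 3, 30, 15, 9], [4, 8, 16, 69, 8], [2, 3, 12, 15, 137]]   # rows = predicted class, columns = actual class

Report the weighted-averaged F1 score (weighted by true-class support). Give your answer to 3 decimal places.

Per-class F1 score (2·TP/(2·TP+FP+FN)):
  0: TP=64, FP=7+16+10+9=42, FN=4+4+4+2=14 → 128/184 = 0.6957
  1: TP=44, FP=4+10+13+4=31, FN=7+3+8+3=21 → 88/140 = 0.6286
  2: TP=30, FP=4+3+15+9=31, FN=16+10+16+12=54 → 60/145 = 0.4138
  3: TP=69, FP=4+8+16+8=36, FN=10+13+15+15=53 → 138/227 = 0.6079
  4: TP=137, FP=2+3+12+15=32, FN=9+4+9+8=30 → 274/336 = 0.8155
Weighted-F1 score = Σ (supportᵢ/N)·F1 scoreᵢ with N=516: (78/516)·0.6957 + (65/516)·0.6286 + (84/516)·0.4138 + (122/516)·0.6079 + (167/516)·0.8155 = 0.659

0.659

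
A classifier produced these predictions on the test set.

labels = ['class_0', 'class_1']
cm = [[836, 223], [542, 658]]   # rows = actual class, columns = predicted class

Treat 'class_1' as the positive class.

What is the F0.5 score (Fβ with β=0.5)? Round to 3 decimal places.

0.696

Fβ = (1+β²)·TP / ((1+β²)·TP + β²·FN + FP), with β²=1/4
= 1.25·658 / (1.25·658 + 0.25·542 + 223) = 0.696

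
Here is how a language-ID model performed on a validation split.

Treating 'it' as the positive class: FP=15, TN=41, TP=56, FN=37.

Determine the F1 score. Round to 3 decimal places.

0.683

Precision = TP/(TP+FP) = 56/71 = 0.7887
Recall = TP/(TP+FN) = 56/93 = 0.6022
F1 = 2·TP/(2·TP+FP+FN) = 112/164 = 0.683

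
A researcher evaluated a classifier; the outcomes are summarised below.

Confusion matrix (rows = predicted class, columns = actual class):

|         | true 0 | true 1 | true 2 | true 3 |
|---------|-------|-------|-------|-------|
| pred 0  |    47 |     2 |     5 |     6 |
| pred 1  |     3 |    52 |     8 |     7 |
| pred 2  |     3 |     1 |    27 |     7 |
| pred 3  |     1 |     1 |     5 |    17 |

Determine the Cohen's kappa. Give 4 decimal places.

Observed agreement pₒ = trace/N = 143/192 = 0.74479
Expected agreement pₑ = Σ (rowᵢ·colᵢ)/N² = (54·60 + 56·70 + 45·38 + 37·24)/192² = 0.26470
κ = (pₒ − pₑ)/(1 − pₑ) = (0.74479 − 0.26470)/(1 − 0.26470) = 0.6529

0.6529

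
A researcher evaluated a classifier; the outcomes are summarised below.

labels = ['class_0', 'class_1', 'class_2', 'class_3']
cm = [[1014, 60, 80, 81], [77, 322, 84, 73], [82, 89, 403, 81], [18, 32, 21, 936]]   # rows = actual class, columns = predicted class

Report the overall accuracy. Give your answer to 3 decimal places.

0.775

Accuracy = trace / total = (1014+322+403+936=2675) / 3453 = 2675/3453 = 0.775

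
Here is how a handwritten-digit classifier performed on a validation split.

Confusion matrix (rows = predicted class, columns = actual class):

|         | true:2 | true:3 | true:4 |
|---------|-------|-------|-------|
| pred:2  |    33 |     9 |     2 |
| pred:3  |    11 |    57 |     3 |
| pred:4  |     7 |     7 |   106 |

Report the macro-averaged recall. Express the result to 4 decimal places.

0.7943

Per-class recall (TP/(TP+FN)):
  2: TP=33, FN=11+7=18 → 33/51 = 0.64706
  3: TP=57, FN=9+7=16 → 57/73 = 0.78082
  4: TP=106, FN=2+3=5 → 106/111 = 0.95495
Macro-recall = mean = (0.64706 + 0.78082 + 0.95495) / 3 = 0.7943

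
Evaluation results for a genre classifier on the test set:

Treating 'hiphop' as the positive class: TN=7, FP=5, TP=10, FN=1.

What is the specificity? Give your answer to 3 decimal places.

0.583

Specificity = TN/(TN+FP) = 7/(7+5) = 0.583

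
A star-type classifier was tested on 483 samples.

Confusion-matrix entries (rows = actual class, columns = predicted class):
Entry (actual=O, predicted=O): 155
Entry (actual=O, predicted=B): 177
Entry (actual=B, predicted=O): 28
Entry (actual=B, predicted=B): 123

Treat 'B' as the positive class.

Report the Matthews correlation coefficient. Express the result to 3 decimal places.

0.269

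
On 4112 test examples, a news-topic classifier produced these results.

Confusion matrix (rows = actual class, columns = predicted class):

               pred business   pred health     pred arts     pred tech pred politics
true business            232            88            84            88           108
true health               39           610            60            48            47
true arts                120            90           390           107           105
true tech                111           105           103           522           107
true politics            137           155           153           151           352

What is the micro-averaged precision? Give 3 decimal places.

Micro-averaging pools counts across classes: ΣTP=2106, ΣFP=2006, ΣFN=2006.
Micro-precision = TP/(TP+FP) on pooled counts = 0.512 (equals overall accuracy in single-label multiclass).

0.512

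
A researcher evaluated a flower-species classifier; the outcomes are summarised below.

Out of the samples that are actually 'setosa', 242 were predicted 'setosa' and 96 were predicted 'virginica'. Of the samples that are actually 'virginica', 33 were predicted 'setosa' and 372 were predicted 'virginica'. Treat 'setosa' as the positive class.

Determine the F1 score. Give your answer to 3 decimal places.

Precision = TP/(TP+FP) = 242/275 = 0.8800
Recall = TP/(TP+FN) = 242/338 = 0.7160
F1 = 2·TP/(2·TP+FP+FN) = 484/613 = 0.790

0.790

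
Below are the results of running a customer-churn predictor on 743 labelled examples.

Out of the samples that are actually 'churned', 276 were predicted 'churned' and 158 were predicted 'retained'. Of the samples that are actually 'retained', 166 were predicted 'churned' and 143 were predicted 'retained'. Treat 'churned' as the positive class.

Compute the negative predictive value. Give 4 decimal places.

NPV = TN/(TN+FN) = 143/(143+158) = 0.4751

0.4751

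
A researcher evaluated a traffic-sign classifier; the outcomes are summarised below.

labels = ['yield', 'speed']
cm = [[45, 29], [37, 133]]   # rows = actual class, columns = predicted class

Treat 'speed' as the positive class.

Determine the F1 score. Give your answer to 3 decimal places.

0.801

Precision = TP/(TP+FP) = 133/162 = 0.8210
Recall = TP/(TP+FN) = 133/170 = 0.7824
F1 = 2·TP/(2·TP+FP+FN) = 266/332 = 0.801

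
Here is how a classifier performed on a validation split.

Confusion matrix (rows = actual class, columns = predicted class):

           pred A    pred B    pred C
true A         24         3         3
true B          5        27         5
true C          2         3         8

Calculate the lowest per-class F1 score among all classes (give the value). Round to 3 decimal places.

0.552

Per-class F1 score (2·TP/(2·TP+FP+FN)):
  A: TP=24, FP=5+2=7, FN=3+3=6 → 48/61 = 0.7869
  B: TP=27, FP=3+3=6, FN=5+5=10 → 54/70 = 0.7714
  C: TP=8, FP=3+5=8, FN=2+3=5 → 16/29 = 0.5517
Lowest is class 'C' with F1 score = 0.552.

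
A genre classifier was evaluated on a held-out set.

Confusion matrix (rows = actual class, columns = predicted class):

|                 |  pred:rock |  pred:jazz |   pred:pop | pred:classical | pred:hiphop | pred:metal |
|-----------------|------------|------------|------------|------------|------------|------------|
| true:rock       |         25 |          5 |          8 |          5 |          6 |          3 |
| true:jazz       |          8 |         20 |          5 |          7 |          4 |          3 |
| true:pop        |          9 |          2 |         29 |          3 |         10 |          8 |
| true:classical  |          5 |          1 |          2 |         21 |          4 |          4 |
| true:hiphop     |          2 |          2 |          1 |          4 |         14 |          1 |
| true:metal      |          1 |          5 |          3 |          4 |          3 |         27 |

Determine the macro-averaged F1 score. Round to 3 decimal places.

Per-class F1 score (2·TP/(2·TP+FP+FN)):
  rock: TP=25, FP=8+9+5+2+1=25, FN=5+8+5+6+3=27 → 50/102 = 0.4902
  jazz: TP=20, FP=5+2+1+2+5=15, FN=8+5+7+4+3=27 → 40/82 = 0.4878
  pop: TP=29, FP=8+5+2+1+3=19, FN=9+2+3+10+8=32 → 58/109 = 0.5321
  classical: TP=21, FP=5+7+3+4+4=23, FN=5+1+2+4+4=16 → 42/81 = 0.5185
  hiphop: TP=14, FP=6+4+10+4+3=27, FN=2+2+1+4+1=10 → 28/65 = 0.4308
  metal: TP=27, FP=3+3+8+4+1=19, FN=1+5+3+4+3=16 → 54/89 = 0.6067
Macro-F1 score = mean = (0.4902 + 0.4878 + 0.5321 + 0.5185 + 0.4308 + 0.6067) / 6 = 0.511

0.511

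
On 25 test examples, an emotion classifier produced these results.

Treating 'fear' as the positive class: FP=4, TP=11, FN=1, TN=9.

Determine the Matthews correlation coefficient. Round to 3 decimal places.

MCC = (TP·TN − FP·FN) / √((TP+FP)(TP+FN)(TN+FP)(TN+FN))
Numerator = 11·9 − 4·1 = 95
Denominator = √(15·12·13·10) = √23400 = 152.9706
MCC = 95 / 152.9706 = 0.621

0.621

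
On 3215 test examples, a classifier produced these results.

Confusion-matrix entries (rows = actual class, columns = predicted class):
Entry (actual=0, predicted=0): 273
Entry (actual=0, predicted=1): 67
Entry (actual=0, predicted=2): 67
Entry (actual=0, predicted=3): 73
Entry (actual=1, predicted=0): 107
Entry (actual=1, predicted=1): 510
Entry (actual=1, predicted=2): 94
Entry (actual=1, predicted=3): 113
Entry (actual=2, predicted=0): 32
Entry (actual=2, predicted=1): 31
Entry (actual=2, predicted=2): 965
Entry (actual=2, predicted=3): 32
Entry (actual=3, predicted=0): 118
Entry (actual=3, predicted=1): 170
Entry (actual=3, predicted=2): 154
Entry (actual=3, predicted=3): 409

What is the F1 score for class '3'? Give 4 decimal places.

0.5535

F1 score = 2·TP/(2·TP+FP+FN).
3: TP=409, FP=73+113+32=218, FN=118+170+154=442 → 818/1478 = 0.55345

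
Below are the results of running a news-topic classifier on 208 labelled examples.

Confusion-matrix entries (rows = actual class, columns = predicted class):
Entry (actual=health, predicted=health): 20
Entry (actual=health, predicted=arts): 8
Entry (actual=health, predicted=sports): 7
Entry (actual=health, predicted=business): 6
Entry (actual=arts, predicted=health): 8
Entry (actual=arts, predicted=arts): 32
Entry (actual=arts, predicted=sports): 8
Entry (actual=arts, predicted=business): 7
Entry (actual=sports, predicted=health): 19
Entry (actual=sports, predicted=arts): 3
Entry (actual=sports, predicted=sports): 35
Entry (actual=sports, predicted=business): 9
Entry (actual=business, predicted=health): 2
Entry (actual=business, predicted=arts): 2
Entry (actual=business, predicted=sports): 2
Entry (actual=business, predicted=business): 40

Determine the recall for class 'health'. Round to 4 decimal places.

One-vs-rest for 'health': TP = diagonal; FP = other classes predicted 'health'; FN = 'health' predicted as other.
recall = TP/(TP+FN).
health: TP=20, FN=8+7+6=21 → 20/41 = 0.48780

0.4878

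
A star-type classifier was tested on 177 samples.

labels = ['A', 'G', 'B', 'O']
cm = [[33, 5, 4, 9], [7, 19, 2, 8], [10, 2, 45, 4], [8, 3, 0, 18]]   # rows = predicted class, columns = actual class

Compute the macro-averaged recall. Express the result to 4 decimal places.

Per-class recall (TP/(TP+FN)):
  A: TP=33, FN=7+10+8=25 → 33/58 = 0.56897
  G: TP=19, FN=5+2+3=10 → 19/29 = 0.65517
  B: TP=45, FN=4+2+0=6 → 45/51 = 0.88235
  O: TP=18, FN=9+8+4=21 → 18/39 = 0.46154
Macro-recall = mean = (0.56897 + 0.65517 + 0.88235 + 0.46154) / 4 = 0.6420

0.6420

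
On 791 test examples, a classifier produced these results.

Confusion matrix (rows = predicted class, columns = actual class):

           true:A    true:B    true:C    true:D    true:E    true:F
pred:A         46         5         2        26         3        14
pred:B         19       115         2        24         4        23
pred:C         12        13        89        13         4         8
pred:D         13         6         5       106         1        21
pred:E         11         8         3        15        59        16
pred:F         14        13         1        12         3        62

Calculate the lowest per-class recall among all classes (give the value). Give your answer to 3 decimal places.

0.400

Per-class recall (TP/(TP+FN)):
  A: TP=46, FN=19+12+13+11+14=69 → 46/115 = 0.4000
  B: TP=115, FN=5+13+6+8+13=45 → 115/160 = 0.7188
  C: TP=89, FN=2+2+5+3+1=13 → 89/102 = 0.8725
  D: TP=106, FN=26+24+13+15+12=90 → 106/196 = 0.5408
  E: TP=59, FN=3+4+4+1+3=15 → 59/74 = 0.7973
  F: TP=62, FN=14+23+8+21+16=82 → 62/144 = 0.4306
Lowest is class 'A' with recall = 0.400.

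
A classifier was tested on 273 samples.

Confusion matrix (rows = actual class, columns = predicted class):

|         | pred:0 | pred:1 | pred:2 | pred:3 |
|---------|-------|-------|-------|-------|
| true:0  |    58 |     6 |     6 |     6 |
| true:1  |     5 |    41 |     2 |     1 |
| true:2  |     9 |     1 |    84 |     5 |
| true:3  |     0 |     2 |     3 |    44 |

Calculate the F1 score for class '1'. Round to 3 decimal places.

0.828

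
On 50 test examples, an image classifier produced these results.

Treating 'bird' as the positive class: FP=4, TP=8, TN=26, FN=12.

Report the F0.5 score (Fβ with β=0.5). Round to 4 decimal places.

0.5882

Fβ = (1+β²)·TP / ((1+β²)·TP + β²·FN + FP), with β²=1/4
= 1.25·8 / (1.25·8 + 0.25·12 + 4) = 0.5882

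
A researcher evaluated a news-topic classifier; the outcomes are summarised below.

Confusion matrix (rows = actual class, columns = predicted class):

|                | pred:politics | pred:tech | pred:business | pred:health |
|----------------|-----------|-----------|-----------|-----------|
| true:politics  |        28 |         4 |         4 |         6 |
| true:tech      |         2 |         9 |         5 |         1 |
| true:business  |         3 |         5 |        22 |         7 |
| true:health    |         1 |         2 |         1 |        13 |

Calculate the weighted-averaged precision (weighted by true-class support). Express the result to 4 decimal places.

Per-class precision (TP/(TP+FP)):
  politics: TP=28, FP=2+3+1=6 → 28/34 = 0.82353
  tech: TP=9, FP=4+5+2=11 → 9/20 = 0.45000
  business: TP=22, FP=4+5+1=10 → 22/32 = 0.68750
  health: TP=13, FP=6+1+7=14 → 13/27 = 0.48148
Weighted-precision = Σ (supportᵢ/N)·precisionᵢ with N=113: (42/113)·0.82353 + (17/113)·0.45000 + (37/113)·0.68750 + (17/113)·0.48148 = 0.6713

0.6713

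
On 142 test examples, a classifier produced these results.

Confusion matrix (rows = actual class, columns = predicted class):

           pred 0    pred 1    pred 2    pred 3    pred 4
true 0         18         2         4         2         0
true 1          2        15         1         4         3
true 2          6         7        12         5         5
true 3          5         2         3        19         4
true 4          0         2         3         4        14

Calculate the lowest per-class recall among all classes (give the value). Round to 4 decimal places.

0.3429

Per-class recall (TP/(TP+FN)):
  0: TP=18, FN=2+4+2+0=8 → 18/26 = 0.69231
  1: TP=15, FN=2+1+4+3=10 → 15/25 = 0.60000
  2: TP=12, FN=6+7+5+5=23 → 12/35 = 0.34286
  3: TP=19, FN=5+2+3+4=14 → 19/33 = 0.57576
  4: TP=14, FN=0+2+3+4=9 → 14/23 = 0.60870
Lowest is class '2' with recall = 0.3429.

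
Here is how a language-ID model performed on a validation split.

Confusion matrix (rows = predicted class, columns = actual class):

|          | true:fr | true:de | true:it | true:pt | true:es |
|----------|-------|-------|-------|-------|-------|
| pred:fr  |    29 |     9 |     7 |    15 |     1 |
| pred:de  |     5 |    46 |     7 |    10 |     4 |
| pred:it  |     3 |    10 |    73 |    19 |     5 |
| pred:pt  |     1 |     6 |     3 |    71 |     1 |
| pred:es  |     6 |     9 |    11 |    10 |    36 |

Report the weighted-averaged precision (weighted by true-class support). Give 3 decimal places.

0.682

Per-class precision (TP/(TP+FP)):
  fr: TP=29, FP=9+7+15+1=32 → 29/61 = 0.4754
  de: TP=46, FP=5+7+10+4=26 → 46/72 = 0.6389
  it: TP=73, FP=3+10+19+5=37 → 73/110 = 0.6636
  pt: TP=71, FP=1+6+3+1=11 → 71/82 = 0.8659
  es: TP=36, FP=6+9+11+10=36 → 36/72 = 0.5000
Weighted-precision = Σ (supportᵢ/N)·precisionᵢ with N=397: (44/397)·0.4754 + (80/397)·0.6389 + (101/397)·0.6636 + (125/397)·0.8659 + (47/397)·0.5000 = 0.682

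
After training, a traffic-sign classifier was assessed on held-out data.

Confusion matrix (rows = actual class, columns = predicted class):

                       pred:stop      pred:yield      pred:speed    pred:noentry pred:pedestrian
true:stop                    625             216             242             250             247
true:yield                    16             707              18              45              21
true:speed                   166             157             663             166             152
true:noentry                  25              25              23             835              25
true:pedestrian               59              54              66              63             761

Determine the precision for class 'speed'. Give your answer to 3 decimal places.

0.655

Take TP from the diagonal, FP from the rest of the 'speed' prediction marginal, FN from the rest of the 'speed' actual marginal.
precision = TP/(TP+FP).
speed: TP=663, FP=242+18+23+66=349 → 663/1012 = 0.6551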